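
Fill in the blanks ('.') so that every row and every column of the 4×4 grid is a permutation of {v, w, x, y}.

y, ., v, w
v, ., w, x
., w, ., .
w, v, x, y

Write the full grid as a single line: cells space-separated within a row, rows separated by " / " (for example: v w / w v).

y x v w / v y w x / x w y v / w v x y

(r1,c2) = x
(r2,c2) = y
(r3,c1) = x
(r3,c3) = y
(r3,c4) = v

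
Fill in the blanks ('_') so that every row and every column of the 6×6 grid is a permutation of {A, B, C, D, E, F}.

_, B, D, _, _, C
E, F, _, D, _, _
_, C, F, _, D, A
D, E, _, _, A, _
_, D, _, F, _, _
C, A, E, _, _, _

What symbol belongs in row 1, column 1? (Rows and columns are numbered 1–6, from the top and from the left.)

F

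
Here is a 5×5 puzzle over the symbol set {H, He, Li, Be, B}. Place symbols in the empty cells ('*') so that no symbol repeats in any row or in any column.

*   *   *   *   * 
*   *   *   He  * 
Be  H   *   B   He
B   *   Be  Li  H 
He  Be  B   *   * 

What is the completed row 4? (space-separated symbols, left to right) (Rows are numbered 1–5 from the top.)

B He Be Li H

(r3,c3) = Li
(r4,c2) = He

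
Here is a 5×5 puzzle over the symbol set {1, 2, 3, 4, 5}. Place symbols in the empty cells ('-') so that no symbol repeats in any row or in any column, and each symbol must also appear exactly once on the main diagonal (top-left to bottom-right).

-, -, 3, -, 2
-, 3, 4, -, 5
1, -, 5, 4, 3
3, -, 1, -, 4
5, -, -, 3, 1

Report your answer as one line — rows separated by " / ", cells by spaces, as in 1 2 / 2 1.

4 1 3 5 2 / 2 3 4 1 5 / 1 2 5 4 3 / 3 5 1 2 4 / 5 4 2 3 1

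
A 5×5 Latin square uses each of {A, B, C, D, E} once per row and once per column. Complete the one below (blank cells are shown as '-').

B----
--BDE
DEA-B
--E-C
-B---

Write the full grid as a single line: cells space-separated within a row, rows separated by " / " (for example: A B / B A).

B C D E A / C A B D E / D E A C B / A D E B C / E B C A D

(r3,c4): row 3 has {A,B,D,E}; column 4 has {D}, so it must be C.
(r4,c1): row 4 has {C,E}; column 1 has {B,D}, so it must be A.
(r4,c2): row 4 has {A,C,E}; column 2 has {B,E}, so it must be D.
(r4,c4): row 4 has {A,C,D,E}; column 4 has {C,D}, so it must be B.
(r2,c1): row 2 has {B,D,E}; column 1 has {A,B,D}, so it must be C.
(r2,c2): row 2 has {B,C,D,E}; column 2 has {B,D,E}, so it must be A.
(r5,c1): row 5 has {B}; column 1 has {A,B,C,D}, so it must be E.
(r5,c4): row 5 has {B,E}; column 4 has {B,C,D}, so it must be A.
(r5,c5): row 5 has {A,B,E}; column 5 has {B,C,E}, so it must be D.
(r1,c2): row 1 has {B}; column 2 has {A,B,D,E}, so it must be C.
(r1,c3): row 1 has {B,C}; column 3 has {A,B,E}, so it must be D.
(r1,c4): row 1 has {B,C,D}; column 4 has {A,B,C,D}, so it must be E.
(r1,c5): row 1 has {B,C,D,E}; column 5 has {B,C,D,E}, so it must be A.
(r5,c3): row 5 has {A,B,D,E}; column 3 has {A,B,D,E}, so it must be C.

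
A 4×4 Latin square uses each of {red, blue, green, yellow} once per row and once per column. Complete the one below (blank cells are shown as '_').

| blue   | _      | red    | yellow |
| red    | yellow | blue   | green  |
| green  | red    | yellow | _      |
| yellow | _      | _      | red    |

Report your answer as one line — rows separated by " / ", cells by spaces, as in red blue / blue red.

(r1,c2) = green
(r3,c4) = blue
(r4,c2) = blue
(r4,c3) = green

blue green red yellow / red yellow blue green / green red yellow blue / yellow blue green red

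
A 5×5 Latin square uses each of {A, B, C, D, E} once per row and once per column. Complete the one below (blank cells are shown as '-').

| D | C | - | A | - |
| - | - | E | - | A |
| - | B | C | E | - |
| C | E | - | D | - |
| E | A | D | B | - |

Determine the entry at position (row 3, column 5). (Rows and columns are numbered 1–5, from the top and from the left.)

D

(r1,c3): row 1 has {A,C,D}; column 3 has {C,D,E}, so it must be B.
(r1,c5): row 1 has {A,B,C,D}; column 5 has {A}, so it must be E.
(r2,c1): row 2 has {A,E}; column 1 has {C,D,E}, so it must be B.
(r2,c2): row 2 has {A,B,E}; column 2 has {A,B,C,E}, so it must be D.
(r2,c4): row 2 has {A,B,D,E}; column 4 has {A,B,D,E}, so it must be C.
(r3,c1): row 3 has {B,C,E}; column 1 has {B,C,D,E}, so it must be A.
(r3,c5): row 3 has {A,B,C,E}; column 5 has {A,E}, so it must be D.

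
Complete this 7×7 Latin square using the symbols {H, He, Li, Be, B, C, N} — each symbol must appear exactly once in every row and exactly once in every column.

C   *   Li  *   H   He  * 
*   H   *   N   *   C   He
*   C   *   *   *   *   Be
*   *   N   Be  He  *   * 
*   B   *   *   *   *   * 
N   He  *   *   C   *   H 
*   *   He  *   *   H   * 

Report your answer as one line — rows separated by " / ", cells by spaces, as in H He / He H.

C Be Li B H He N / Li H Be N B C He / B C H He N Li Be / H Li N Be He B C / He B C H Be N Li / N He B Li C Be H / Be N He C Li H B

(r1,c4) = B
(r1,c7) = N
(r4,c2) = Li
(r4,c6) = B
(r4,c7) = C
(r5,c7) = Li
(r6,c4) = Li
(r6,c6) = Be
(r7,c4) = C
(r7,c7) = B
(r1,c2) = Be
(r4,c1) = H
(r5,c6) = N
(r6,c3) = B
(r7,c2) = N
(r2,c3) = Be
(r3,c3) = H
(r3,c4) = He
(r3,c6) = Li
(r5,c3) = C
(r5,c4) = H
(r5,c5) = Be
(r7,c5) = Li
(r2,c5) = B
(r3,c1) = B
(r3,c5) = N
(r5,c1) = He
(r7,c1) = Be
(r2,c1) = Li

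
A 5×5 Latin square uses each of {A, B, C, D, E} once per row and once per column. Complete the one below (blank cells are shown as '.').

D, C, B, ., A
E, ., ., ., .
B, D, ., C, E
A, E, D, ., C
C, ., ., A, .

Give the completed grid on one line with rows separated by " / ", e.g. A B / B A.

(r1,c4) = E
(r3,c3) = A
(r4,c4) = B
(r5,c2) = B
(r5,c3) = E
(r5,c5) = D
(r2,c2) = A
(r2,c3) = C
(r2,c4) = D
(r2,c5) = B

D C B E A / E A C D B / B D A C E / A E D B C / C B E A D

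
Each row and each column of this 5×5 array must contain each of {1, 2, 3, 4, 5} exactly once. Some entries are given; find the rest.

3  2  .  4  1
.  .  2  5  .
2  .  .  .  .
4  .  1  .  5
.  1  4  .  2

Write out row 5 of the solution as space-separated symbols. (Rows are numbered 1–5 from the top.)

5 1 4 3 2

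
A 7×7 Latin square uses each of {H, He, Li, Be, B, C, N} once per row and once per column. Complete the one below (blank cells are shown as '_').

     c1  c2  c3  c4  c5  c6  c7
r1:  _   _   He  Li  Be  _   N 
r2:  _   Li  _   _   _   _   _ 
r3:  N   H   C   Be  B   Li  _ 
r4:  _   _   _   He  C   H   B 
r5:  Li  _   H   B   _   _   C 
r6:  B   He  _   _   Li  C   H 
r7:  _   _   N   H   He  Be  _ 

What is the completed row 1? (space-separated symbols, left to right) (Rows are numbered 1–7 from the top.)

H C He Li Be B N

(r1,c6) = B
(r3,c7) = He
(r4,c1) = Be
(r4,c2) = N
(r4,c3) = Li
(r5,c2) = Be
(r5,c5) = N
(r5,c6) = He
(r6,c3) = Be
(r6,c4) = N
(r7,c1) = C
(r7,c2) = B
(r7,c7) = Li
(r1,c1) = H
(r1,c2) = C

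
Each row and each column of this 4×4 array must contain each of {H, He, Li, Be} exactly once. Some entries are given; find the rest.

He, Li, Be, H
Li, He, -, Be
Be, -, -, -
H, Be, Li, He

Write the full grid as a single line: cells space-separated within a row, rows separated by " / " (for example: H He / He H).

He Li Be H / Li He H Be / Be H He Li / H Be Li He

Cell (r2,c3): row 2 has {He,Li,Be}; column 3 has {Li,Be} → H.
Cell (r3,c2): row 3 has {Be}; column 2 has {He,Li,Be} → H.
Cell (r3,c3): row 3 has {H,Be}; column 3 has {H,Li,Be} → He.
Cell (r3,c4): row 3 has {H,He,Be}; column 4 has {H,He,Be} → Li.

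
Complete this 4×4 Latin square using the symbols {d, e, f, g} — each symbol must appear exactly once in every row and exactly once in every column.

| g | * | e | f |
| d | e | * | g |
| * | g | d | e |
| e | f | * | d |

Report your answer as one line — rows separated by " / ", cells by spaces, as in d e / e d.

g d e f / d e f g / f g d e / e f g d

(r1,c2): row 1 has {e,f,g}; column 2 has {e,f,g}, so it must be d.
(r2,c3): row 2 has {d,e,g}; column 3 has {d,e}, so it must be f.
(r3,c1): row 3 has {d,e,g}; column 1 has {d,e,g}, so it must be f.
(r4,c3): row 4 has {d,e,f}; column 3 has {d,e,f}, so it must be g.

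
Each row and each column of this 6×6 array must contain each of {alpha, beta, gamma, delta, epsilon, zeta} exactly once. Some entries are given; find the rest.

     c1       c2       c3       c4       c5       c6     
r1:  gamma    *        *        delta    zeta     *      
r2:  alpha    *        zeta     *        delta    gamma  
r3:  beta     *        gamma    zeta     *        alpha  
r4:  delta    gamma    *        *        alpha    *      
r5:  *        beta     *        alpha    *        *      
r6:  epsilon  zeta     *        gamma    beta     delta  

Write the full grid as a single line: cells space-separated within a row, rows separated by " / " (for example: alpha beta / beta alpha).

gamma alpha epsilon delta zeta beta / alpha epsilon zeta beta delta gamma / beta delta gamma zeta epsilon alpha / delta gamma beta epsilon alpha zeta / zeta beta delta alpha gamma epsilon / epsilon zeta alpha gamma beta delta

row 2 has {alpha,gamma,delta,zeta}; column 2 has {beta,gamma,zeta} — only epsilon is left for (r2,c2).
row 2 has {alpha,gamma,delta,epsilon,zeta}; column 4 has {alpha,gamma,delta,zeta} — only beta is left for (r2,c4).
row 3 has {alpha,beta,gamma,zeta}; column 2 has {beta,gamma,epsilon,zeta} — only delta is left for (r3,c2).
row 3 has {alpha,beta,gamma,delta,zeta}; column 5 has {alpha,beta,delta,zeta} — only epsilon is left for (r3,c5).
row 4 has {alpha,gamma,delta}; column 4 has {alpha,beta,gamma,delta,zeta} — only epsilon is left for (r4,c4).
row 5 has {alpha,beta}; column 1 has {alpha,beta,gamma,delta,epsilon} — only zeta is left for (r5,c1).
row 5 has {alpha,beta,zeta}; column 5 has {alpha,beta,delta,epsilon,zeta} — only gamma is left for (r5,c5).
row 5 has {alpha,beta,gamma,zeta}; column 6 has {alpha,gamma,delta} — only epsilon is left for (r5,c6).
row 6 has {beta,gamma,delta,epsilon,zeta}; column 3 has {gamma,zeta} — only alpha is left for (r6,c3).
row 1 has {gamma,delta,zeta}; column 2 has {beta,gamma,delta,epsilon,zeta} — only alpha is left for (r1,c2).
row 1 has {alpha,gamma,delta,zeta}; column 6 has {alpha,gamma,delta,epsilon} — only beta is left for (r1,c6).
row 4 has {alpha,gamma,delta,epsilon}; column 3 has {alpha,gamma,zeta} — only beta is left for (r4,c3).
row 4 has {alpha,beta,gamma,delta,epsilon}; column 6 has {alpha,beta,gamma,delta,epsilon} — only zeta is left for (r4,c6).
row 5 has {alpha,beta,gamma,epsilon,zeta}; column 3 has {alpha,beta,gamma,zeta} — only delta is left for (r5,c3).
row 1 has {alpha,beta,gamma,delta,zeta}; column 3 has {alpha,beta,gamma,delta,zeta} — only epsilon is left for (r1,c3).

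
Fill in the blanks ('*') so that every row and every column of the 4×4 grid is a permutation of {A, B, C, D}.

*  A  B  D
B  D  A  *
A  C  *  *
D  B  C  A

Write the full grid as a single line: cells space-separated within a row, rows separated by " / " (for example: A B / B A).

C A B D / B D A C / A C D B / D B C A

row 1 has {A,B,D}; column 1 has {A,B,D} — only C is left for (r1,c1).
row 2 has {A,B,D}; column 4 has {A,D} — only C is left for (r2,c4).
row 3 has {A,C}; column 3 has {A,B,C} — only D is left for (r3,c3).
row 3 has {A,C,D}; column 4 has {A,C,D} — only B is left for (r3,c4).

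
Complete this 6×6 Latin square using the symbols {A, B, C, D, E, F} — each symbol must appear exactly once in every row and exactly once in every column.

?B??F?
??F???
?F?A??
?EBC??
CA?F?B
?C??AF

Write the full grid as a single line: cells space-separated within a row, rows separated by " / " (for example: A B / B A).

(r2,c2) = D
(r4,c5) = D
(r4,c6) = A
(r5,c5) = E
(r4,c1) = F
(r5,c3) = D
(r6,c3) = E
(r3,c3) = C
(r3,c5) = B
(r1,c3) = A
(r2,c5) = C
(r2,c6) = E
(r3,c6) = D
(r1,c6) = C
(r2,c4) = B
(r3,c1) = E
(r6,c4) = D
(r1,c1) = D
(r1,c4) = E
(r2,c1) = A
(r6,c1) = B

D B A E F C / A D F B C E / E F C A B D / F E B C D A / C A D F E B / B C E D A F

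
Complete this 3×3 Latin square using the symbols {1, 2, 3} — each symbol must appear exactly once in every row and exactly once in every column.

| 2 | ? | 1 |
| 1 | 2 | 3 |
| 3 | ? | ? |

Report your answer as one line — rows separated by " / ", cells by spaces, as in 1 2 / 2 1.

2 3 1 / 1 2 3 / 3 1 2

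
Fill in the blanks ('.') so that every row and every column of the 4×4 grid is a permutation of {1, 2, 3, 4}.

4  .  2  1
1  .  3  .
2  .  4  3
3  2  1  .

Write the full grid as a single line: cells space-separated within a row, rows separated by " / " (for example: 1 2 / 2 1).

row 1 has {1,2,4}; column 2 has {2} — only 3 is left for (r1,c2).
row 2 has {1,3}; column 2 has {2,3} — only 4 is left for (r2,c2).
row 2 has {1,3,4}; column 4 has {1,3} — only 2 is left for (r2,c4).
row 3 has {2,3,4}; column 2 has {2,3,4} — only 1 is left for (r3,c2).
row 4 has {1,2,3}; column 4 has {1,2,3} — only 4 is left for (r4,c4).

4 3 2 1 / 1 4 3 2 / 2 1 4 3 / 3 2 1 4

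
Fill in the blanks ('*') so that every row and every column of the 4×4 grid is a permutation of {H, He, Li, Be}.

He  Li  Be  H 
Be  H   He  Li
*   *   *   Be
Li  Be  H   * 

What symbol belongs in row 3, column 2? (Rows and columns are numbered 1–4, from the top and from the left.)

(r3,c1) = H
(r3,c2) = He

He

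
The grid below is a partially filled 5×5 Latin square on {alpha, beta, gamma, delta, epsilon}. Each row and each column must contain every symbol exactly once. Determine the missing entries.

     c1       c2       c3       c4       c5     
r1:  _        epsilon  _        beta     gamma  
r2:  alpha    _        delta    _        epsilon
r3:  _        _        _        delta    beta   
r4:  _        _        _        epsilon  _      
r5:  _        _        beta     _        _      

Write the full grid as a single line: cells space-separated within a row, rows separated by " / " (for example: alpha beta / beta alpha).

(r1,c1) = delta
(r1,c3) = alpha
(r2,c4) = gamma
(r4,c3) = gamma
(r5,c4) = alpha
(r5,c5) = delta
(r2,c2) = beta
(r3,c3) = epsilon
(r4,c1) = beta
(r4,c5) = alpha
(r5,c2) = gamma
(r3,c1) = gamma
(r3,c2) = alpha
(r4,c2) = delta
(r5,c1) = epsilon

delta epsilon alpha beta gamma / alpha beta delta gamma epsilon / gamma alpha epsilon delta beta / beta delta gamma epsilon alpha / epsilon gamma beta alpha delta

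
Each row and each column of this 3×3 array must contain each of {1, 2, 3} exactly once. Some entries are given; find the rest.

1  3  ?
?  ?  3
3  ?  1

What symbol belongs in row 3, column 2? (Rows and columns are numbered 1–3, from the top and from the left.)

At row 1, column 3: row 1 has {1,3}; column 3 has {1,3}; that leaves 2.
At row 2, column 1: row 2 has {3}; column 1 has {1,3}; that leaves 2.
At row 2, column 2: row 2 has {2,3}; column 2 has {3}; that leaves 1.
At row 3, column 2: row 3 has {1,3}; column 2 has {1,3}; that leaves 2.

2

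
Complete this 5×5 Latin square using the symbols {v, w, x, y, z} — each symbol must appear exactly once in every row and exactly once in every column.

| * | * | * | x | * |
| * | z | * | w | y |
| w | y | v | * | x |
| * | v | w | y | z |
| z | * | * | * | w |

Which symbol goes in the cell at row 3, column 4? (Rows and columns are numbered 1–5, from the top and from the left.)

(r1,c2) = w
(r1,c5) = v
(r2,c3) = x
(r3,c4) = z

z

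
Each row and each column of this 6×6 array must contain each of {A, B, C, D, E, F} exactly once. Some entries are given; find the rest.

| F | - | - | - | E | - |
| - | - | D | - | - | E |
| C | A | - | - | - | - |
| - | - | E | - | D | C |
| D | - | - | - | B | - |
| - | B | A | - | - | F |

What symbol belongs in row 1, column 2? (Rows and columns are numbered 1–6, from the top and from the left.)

(r3,c5) = F
(r4,c2) = F
(r5,c6) = A
(r6,c1) = E
(r6,c5) = C
(r2,c2) = C
(r2,c5) = A
(r3,c3) = B
(r3,c6) = D
(r5,c2) = E
(r6,c4) = D
(r1,c2) = D

D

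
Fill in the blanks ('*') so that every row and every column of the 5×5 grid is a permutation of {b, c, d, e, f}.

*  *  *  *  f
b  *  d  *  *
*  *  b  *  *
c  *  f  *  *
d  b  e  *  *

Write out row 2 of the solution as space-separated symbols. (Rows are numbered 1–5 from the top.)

(r1,c1): row 1 has {f}; column 1 has {b,c,d}, so it must be e.
(r1,c3): row 1 has {e,f}; column 3 has {b,d,e,f}, so it must be c.
(r3,c1): row 3 has {b}; column 1 has {b,c,d,e}, so it must be f.
(r5,c5): row 5 has {b,d,e}; column 5 has {f}, so it must be c.
(r1,c2): row 1 has {c,e,f}; column 2 has {b}, so it must be d.
(r1,c4): row 1 has {c,d,e,f}; column 4 is empty so far, so it must be b.
(r2,c5): row 2 has {b,d}; column 5 has {c,f}, so it must be e.
(r3,c5): row 3 has {b,f}; column 5 has {c,e,f}, so it must be d.
(r4,c2): row 4 has {c,f}; column 2 has {b,d}, so it must be e.
(r4,c4): row 4 has {c,e,f}; column 4 has {b}, so it must be d.
(r4,c5): row 4 has {c,d,e,f}; column 5 has {c,d,e,f}, so it must be b.
(r5,c4): row 5 has {b,c,d,e}; column 4 has {b,d}, so it must be f.
(r2,c4): row 2 has {b,d,e}; column 4 has {b,d,f}, so it must be c.
(r3,c2): row 3 has {b,d,f}; column 2 has {b,d,e}, so it must be c.
(r3,c4): row 3 has {b,c,d,f}; column 4 has {b,c,d,f}, so it must be e.
(r2,c2): row 2 has {b,c,d,e}; column 2 has {b,c,d,e}, so it must be f.

b f d c e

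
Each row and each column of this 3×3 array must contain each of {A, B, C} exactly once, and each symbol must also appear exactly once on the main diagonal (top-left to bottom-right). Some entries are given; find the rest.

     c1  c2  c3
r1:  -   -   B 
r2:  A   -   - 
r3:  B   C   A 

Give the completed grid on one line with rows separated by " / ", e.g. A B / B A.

At row 1, column 1: row 1 has {B}; column 1 has {A,B}; the diagonal has {A}; that leaves C.
At row 1, column 2: row 1 has {B,C}; column 2 has {C}; that leaves A.
At row 2, column 2: row 2 has {A}; column 2 has {A,C}; the diagonal has {A,C}; that leaves B.
At row 2, column 3: row 2 has {A,B}; column 3 has {A,B}; that leaves C.

C A B / A B C / B C A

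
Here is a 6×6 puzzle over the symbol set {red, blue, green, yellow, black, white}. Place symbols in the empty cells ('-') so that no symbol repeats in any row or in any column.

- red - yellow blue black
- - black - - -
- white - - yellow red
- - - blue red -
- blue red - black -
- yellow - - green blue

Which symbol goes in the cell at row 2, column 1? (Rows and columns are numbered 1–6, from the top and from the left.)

blue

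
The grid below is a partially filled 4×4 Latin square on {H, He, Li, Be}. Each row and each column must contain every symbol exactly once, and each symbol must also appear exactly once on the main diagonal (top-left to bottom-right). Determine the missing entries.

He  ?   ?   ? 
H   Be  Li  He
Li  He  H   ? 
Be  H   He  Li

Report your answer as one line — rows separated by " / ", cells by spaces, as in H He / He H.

He Li Be H / H Be Li He / Li He H Be / Be H He Li

Cell (r1,c2): row 1 has {He}; column 2 has {H,He,Be} → Li.
Cell (r1,c3): row 1 has {He,Li}; column 3 has {H,He,Li} → Be.
Cell (r1,c4): row 1 has {He,Li,Be}; column 4 has {He,Li} → H.
Cell (r3,c4): row 3 has {H,He,Li}; column 4 has {H,He,Li} → Be.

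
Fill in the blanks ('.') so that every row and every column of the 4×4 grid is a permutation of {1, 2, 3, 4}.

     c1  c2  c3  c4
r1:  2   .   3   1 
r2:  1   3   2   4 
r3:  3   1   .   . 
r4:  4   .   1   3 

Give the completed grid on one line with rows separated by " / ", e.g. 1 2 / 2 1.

2 4 3 1 / 1 3 2 4 / 3 1 4 2 / 4 2 1 3

Cell (r1,c2): row 1 has {1,2,3}; column 2 has {1,3} → 4.
Cell (r3,c3): row 3 has {1,3}; column 3 has {1,2,3} → 4.
Cell (r3,c4): row 3 has {1,3,4}; column 4 has {1,3,4} → 2.
Cell (r4,c2): row 4 has {1,3,4}; column 2 has {1,3,4} → 2.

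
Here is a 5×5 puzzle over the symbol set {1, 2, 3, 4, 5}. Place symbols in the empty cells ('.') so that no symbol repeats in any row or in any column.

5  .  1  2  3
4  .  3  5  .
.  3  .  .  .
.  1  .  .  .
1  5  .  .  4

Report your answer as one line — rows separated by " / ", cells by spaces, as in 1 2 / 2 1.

5 4 1 2 3 / 4 2 3 5 1 / 2 3 4 1 5 / 3 1 5 4 2 / 1 5 2 3 4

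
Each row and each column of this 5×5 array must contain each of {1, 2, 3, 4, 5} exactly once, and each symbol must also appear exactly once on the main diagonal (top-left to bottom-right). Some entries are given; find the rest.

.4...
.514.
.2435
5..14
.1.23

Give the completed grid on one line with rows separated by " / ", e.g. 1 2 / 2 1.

2 4 3 5 1 / 3 5 1 4 2 / 1 2 4 3 5 / 5 3 2 1 4 / 4 1 5 2 3

At row 1, column 1: row 1 has {4}; column 1 has {5}; the diagonal has {1,3,4,5}; that leaves 2.
At row 1, column 4: row 1 has {2,4}; column 4 has {1,2,3,4}; that leaves 5.
At row 1, column 5: row 1 has {2,4,5}; column 5 has {3,4,5}; that leaves 1.
At row 2, column 1: row 2 has {1,4,5}; column 1 has {2,5}; that leaves 3.
At row 2, column 5: row 2 has {1,3,4,5}; column 5 has {1,3,4,5}; that leaves 2.
At row 3, column 1: row 3 has {2,3,4,5}; column 1 has {2,3,5}; that leaves 1.
At row 4, column 2: row 4 has {1,4,5}; column 2 has {1,2,4,5}; that leaves 3.
At row 4, column 3: row 4 has {1,3,4,5}; column 3 has {1,4}; that leaves 2.
At row 5, column 1: row 5 has {1,2,3}; column 1 has {1,2,3,5}; that leaves 4.
At row 5, column 3: row 5 has {1,2,3,4}; column 3 has {1,2,4}; that leaves 5.
At row 1, column 3: row 1 has {1,2,4,5}; column 3 has {1,2,4,5}; that leaves 3.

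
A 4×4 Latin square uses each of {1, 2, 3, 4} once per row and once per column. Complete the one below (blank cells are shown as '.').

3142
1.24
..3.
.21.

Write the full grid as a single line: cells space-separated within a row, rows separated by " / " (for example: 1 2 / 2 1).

Cell (r2,c2): row 2 has {1,2,4}; column 2 has {1,2} → 3.
Cell (r3,c2): row 3 has {3}; column 2 has {1,2,3} → 4.
Cell (r3,c4): row 3 has {3,4}; column 4 has {2,4} → 1.
Cell (r4,c1): row 4 has {1,2}; column 1 has {1,3} → 4.
Cell (r4,c4): row 4 has {1,2,4}; column 4 has {1,2,4} → 3.
Cell (r3,c1): row 3 has {1,3,4}; column 1 has {1,3,4} → 2.

3 1 4 2 / 1 3 2 4 / 2 4 3 1 / 4 2 1 3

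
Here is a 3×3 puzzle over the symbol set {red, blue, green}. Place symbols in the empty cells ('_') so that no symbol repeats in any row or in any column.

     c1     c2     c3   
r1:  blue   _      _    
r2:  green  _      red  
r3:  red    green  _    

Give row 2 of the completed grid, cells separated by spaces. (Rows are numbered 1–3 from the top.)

(r1,c2): row 1 has {blue}; column 2 has {green}, so it must be red.
(r1,c3): row 1 has {red,blue}; column 3 has {red}, so it must be green.
(r2,c2): row 2 has {red,green}; column 2 has {red,green}, so it must be blue.

green blue red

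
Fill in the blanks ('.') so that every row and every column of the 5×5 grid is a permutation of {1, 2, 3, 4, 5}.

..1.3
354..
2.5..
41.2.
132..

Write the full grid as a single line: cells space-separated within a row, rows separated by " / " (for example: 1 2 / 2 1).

5 2 1 4 3 / 3 5 4 1 2 / 2 4 5 3 1 / 4 1 3 2 5 / 1 3 2 5 4

At row 1, column 1: row 1 has {1,3}; column 1 has {1,2,3,4}; that leaves 5.
At row 1, column 4: row 1 has {1,3,5}; column 4 has {2}; that leaves 4.
At row 2, column 4: row 2 has {3,4,5}; column 4 has {2,4}; that leaves 1.
At row 2, column 5: row 2 has {1,3,4,5}; column 5 has {3}; that leaves 2.
At row 3, column 2: row 3 has {2,5}; column 2 has {1,3,5}; that leaves 4.
At row 3, column 4: row 3 has {2,4,5}; column 4 has {1,2,4}; that leaves 3.
At row 3, column 5: row 3 has {2,3,4,5}; column 5 has {2,3}; that leaves 1.
At row 4, column 3: row 4 has {1,2,4}; column 3 has {1,2,4,5}; that leaves 3.
At row 4, column 5: row 4 has {1,2,3,4}; column 5 has {1,2,3}; that leaves 5.
At row 5, column 4: row 5 has {1,2,3}; column 4 has {1,2,3,4}; that leaves 5.
At row 5, column 5: row 5 has {1,2,3,5}; column 5 has {1,2,3,5}; that leaves 4.
At row 1, column 2: row 1 has {1,3,4,5}; column 2 has {1,3,4,5}; that leaves 2.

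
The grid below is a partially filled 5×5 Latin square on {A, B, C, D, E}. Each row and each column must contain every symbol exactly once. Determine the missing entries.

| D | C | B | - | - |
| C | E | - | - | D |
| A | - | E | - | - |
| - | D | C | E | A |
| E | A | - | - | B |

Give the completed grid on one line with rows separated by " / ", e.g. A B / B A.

(r1,c4): row 1 has {B,C,D}; column 4 has {E}, so it must be A.
(r1,c5): row 1 has {A,B,C,D}; column 5 has {A,B,D}, so it must be E.
(r2,c3): row 2 has {C,D,E}; column 3 has {B,C,E}, so it must be A.
(r2,c4): row 2 has {A,C,D,E}; column 4 has {A,E}, so it must be B.
(r3,c2): row 3 has {A,E}; column 2 has {A,C,D,E}, so it must be B.
(r3,c5): row 3 has {A,B,E}; column 5 has {A,B,D,E}, so it must be C.
(r4,c1): row 4 has {A,C,D,E}; column 1 has {A,C,D,E}, so it must be B.
(r5,c3): row 5 has {A,B,E}; column 3 has {A,B,C,E}, so it must be D.
(r5,c4): row 5 has {A,B,D,E}; column 4 has {A,B,E}, so it must be C.
(r3,c4): row 3 has {A,B,C,E}; column 4 has {A,B,C,E}, so it must be D.

D C B A E / C E A B D / A B E D C / B D C E A / E A D C B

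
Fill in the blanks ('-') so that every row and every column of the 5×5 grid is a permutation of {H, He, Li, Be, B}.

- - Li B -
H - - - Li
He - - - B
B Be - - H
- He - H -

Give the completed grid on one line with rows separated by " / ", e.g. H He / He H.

(r1,c1) = Be
(r1,c2) = H
(r1,c5) = He
(r2,c2) = B
(r3,c2) = Li
(r3,c4) = Be
(r4,c3) = He
(r4,c4) = Li
(r5,c1) = Li
(r5,c5) = Be
(r2,c3) = Be
(r2,c4) = He
(r3,c3) = H
(r5,c3) = B

Be H Li B He / H B Be He Li / He Li H Be B / B Be He Li H / Li He B H Be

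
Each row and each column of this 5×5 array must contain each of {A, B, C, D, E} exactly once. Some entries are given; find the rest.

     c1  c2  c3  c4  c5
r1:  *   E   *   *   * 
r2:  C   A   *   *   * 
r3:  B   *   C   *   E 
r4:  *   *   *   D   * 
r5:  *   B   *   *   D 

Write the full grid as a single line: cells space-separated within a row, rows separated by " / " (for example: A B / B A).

D E A B C / C A D E B / B D C A E / E C B D A / A B E C D

(r2,c5): row 2 has {A,C}; column 5 has {D,E}, so it must be B.
(r3,c2): row 3 has {B,C,E}; column 2 has {A,B,E}, so it must be D.
(r3,c4): row 3 has {B,C,D,E}; column 4 has {D}, so it must be A.
(r4,c2): row 4 has {D}; column 2 has {A,B,D,E}, so it must be C.
(r4,c5): row 4 has {C,D}; column 5 has {B,D,E}, so it must be A.
(r1,c5): row 1 has {E}; column 5 has {A,B,D,E}, so it must be C.
(r2,c4): row 2 has {A,B,C}; column 4 has {A,D}, so it must be E.
(r4,c1): row 4 has {A,C,D}; column 1 has {B,C}, so it must be E.
(r4,c3): row 4 has {A,C,D,E}; column 3 has {C}, so it must be B.
(r5,c1): row 5 has {B,D}; column 1 has {B,C,E}, so it must be A.
(r5,c3): row 5 has {A,B,D}; column 3 has {B,C}, so it must be E.
(r5,c4): row 5 has {A,B,D,E}; column 4 has {A,D,E}, so it must be C.
(r1,c1): row 1 has {C,E}; column 1 has {A,B,C,E}, so it must be D.
(r1,c3): row 1 has {C,D,E}; column 3 has {B,C,E}, so it must be A.
(r1,c4): row 1 has {A,C,D,E}; column 4 has {A,C,D,E}, so it must be B.
(r2,c3): row 2 has {A,B,C,E}; column 3 has {A,B,C,E}, so it must be D.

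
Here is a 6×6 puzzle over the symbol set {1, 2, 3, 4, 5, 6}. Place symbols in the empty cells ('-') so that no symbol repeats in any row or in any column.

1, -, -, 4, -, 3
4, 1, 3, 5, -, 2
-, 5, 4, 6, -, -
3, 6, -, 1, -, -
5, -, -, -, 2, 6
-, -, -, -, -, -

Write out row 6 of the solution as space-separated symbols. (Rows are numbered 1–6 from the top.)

6 3 5 2 1 4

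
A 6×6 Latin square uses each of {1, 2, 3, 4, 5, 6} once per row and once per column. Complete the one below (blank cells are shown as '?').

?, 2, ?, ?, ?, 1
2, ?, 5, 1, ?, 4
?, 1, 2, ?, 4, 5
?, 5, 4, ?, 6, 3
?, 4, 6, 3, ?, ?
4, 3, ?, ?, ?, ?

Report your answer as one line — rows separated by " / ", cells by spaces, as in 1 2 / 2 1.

row 1 has {1,2}; column 3 has {2,4,5,6} — only 3 is left for (r1,c3).
row 1 has {1,2,3}; column 5 has {4,6} — only 5 is left for (r1,c5).
row 2 has {1,2,4,5}; column 2 has {1,2,3,4,5} — only 6 is left for (r2,c2).
row 2 has {1,2,4,5,6}; column 5 has {4,5,6} — only 3 is left for (r2,c5).
row 3 has {1,2,4,5}; column 4 has {1,3} — only 6 is left for (r3,c4).
row 4 has {3,4,5,6}; column 1 has {2,4} — only 1 is left for (r4,c1).
row 4 has {1,3,4,5,6}; column 4 has {1,3,6} — only 2 is left for (r4,c4).
row 5 has {3,4,6}; column 1 has {1,2,4} — only 5 is left for (r5,c1).
row 5 has {3,4,5,6}; column 6 has {1,3,4,5} — only 2 is left for (r5,c6).
row 6 has {3,4}; column 3 has {2,3,4,5,6} — only 1 is left for (r6,c3).
row 6 has {1,3,4}; column 4 has {1,2,3,6} — only 5 is left for (r6,c4).
row 6 has {1,3,4,5}; column 5 has {3,4,5,6} — only 2 is left for (r6,c5).
row 6 has {1,2,3,4,5}; column 6 has {1,2,3,4,5} — only 6 is left for (r6,c6).
row 1 has {1,2,3,5}; column 1 has {1,2,4,5} — only 6 is left for (r1,c1).
row 1 has {1,2,3,5,6}; column 4 has {1,2,3,5,6} — only 4 is left for (r1,c4).
row 3 has {1,2,4,5,6}; column 1 has {1,2,4,5,6} — only 3 is left for (r3,c1).
row 5 has {2,3,4,5,6}; column 5 has {2,3,4,5,6} — only 1 is left for (r5,c5).

6 2 3 4 5 1 / 2 6 5 1 3 4 / 3 1 2 6 4 5 / 1 5 4 2 6 3 / 5 4 6 3 1 2 / 4 3 1 5 2 6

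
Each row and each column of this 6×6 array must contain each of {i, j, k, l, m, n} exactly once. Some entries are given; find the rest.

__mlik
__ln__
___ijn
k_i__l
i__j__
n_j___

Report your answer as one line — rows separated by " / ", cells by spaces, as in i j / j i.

j n m l i k / m i l n k j / l m k i j n / k j i m n l / i k n j l m / n l j k m i

Cell (r1,c1): row 1 has {i,k,l,m}; column 1 has {i,k,n} → j.
Cell (r1,c2): row 1 has {i,j,k,l,m}; column 2 is empty so far → n.
Cell (r2,c1): row 2 has {l,n}; column 1 has {i,j,k,n} → m.
Cell (r2,c5): row 2 has {l,m,n}; column 5 has {i,j} → k.
Cell (r3,c1): row 3 has {i,j,n}; column 1 has {i,j,k,m,n} → l.
Cell (r3,c3): row 3 has {i,j,l,n}; column 3 has {i,j,l,m} → k.
Cell (r4,c4): row 4 has {i,k,l}; column 4 has {i,j,l,n} → m.
Cell (r4,c5): row 4 has {i,k,l,m}; column 5 has {i,j,k} → n.
Cell (r5,c3): row 5 has {i,j}; column 3 has {i,j,k,l,m} → n.
Cell (r5,c6): row 5 has {i,j,n}; column 6 has {k,l,n} → m.
Cell (r6,c4): row 6 has {j,n}; column 4 has {i,j,l,m,n} → k.
Cell (r6,c6): row 6 has {j,k,n}; column 6 has {k,l,m,n} → i.
Cell (r2,c6): row 2 has {k,l,m,n}; column 6 has {i,k,l,m,n} → j.
Cell (r3,c2): row 3 has {i,j,k,l,n}; column 2 has {n} → m.
Cell (r4,c2): row 4 has {i,k,l,m,n}; column 2 has {m,n} → j.
Cell (r5,c5): row 5 has {i,j,m,n}; column 5 has {i,j,k,n} → l.
Cell (r6,c2): row 6 has {i,j,k,n}; column 2 has {j,m,n} → l.
Cell (r6,c5): row 6 has {i,j,k,l,n}; column 5 has {i,j,k,l,n} → m.
Cell (r2,c2): row 2 has {j,k,l,m,n}; column 2 has {j,l,m,n} → i.
Cell (r5,c2): row 5 has {i,j,l,m,n}; column 2 has {i,j,l,m,n} → k.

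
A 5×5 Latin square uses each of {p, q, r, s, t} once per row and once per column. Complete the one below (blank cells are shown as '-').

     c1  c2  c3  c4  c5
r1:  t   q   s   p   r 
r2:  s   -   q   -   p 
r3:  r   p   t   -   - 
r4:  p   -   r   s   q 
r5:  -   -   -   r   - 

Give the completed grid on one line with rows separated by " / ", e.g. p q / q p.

Cell (r2,c4): row 2 has {p,q,s}; column 4 has {p,r,s} → t.
Cell (r3,c4): row 3 has {p,r,t}; column 4 has {p,r,s,t} → q.
Cell (r3,c5): row 3 has {p,q,r,t}; column 5 has {p,q,r} → s.
Cell (r4,c2): row 4 has {p,q,r,s}; column 2 has {p,q} → t.
Cell (r5,c1): row 5 has {r}; column 1 has {p,r,s,t} → q.
Cell (r5,c2): row 5 has {q,r}; column 2 has {p,q,t} → s.
Cell (r5,c3): row 5 has {q,r,s}; column 3 has {q,r,s,t} → p.
Cell (r5,c5): row 5 has {p,q,r,s}; column 5 has {p,q,r,s} → t.
Cell (r2,c2): row 2 has {p,q,s,t}; column 2 has {p,q,s,t} → r.

t q s p r / s r q t p / r p t q s / p t r s q / q s p r t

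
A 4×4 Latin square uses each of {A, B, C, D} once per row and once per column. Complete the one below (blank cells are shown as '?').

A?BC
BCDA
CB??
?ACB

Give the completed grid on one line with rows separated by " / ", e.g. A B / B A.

row 1 has {A,B,C}; column 2 has {A,B,C} — only D is left for (r1,c2).
row 3 has {B,C}; column 3 has {B,C,D} — only A is left for (r3,c3).
row 3 has {A,B,C}; column 4 has {A,B,C} — only D is left for (r3,c4).
row 4 has {A,B,C}; column 1 has {A,B,C} — only D is left for (r4,c1).

A D B C / B C D A / C B A D / D A C B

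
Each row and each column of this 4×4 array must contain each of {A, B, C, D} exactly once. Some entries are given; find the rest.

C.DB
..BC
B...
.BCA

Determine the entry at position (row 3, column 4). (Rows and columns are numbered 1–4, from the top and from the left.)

D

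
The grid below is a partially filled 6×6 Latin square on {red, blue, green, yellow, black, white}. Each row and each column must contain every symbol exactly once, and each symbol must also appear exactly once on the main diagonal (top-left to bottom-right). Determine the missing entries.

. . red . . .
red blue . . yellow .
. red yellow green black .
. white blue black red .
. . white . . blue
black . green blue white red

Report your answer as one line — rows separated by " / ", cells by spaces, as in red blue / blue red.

(r2,c3) = black
(r2,c4) = white
(r2,c6) = green
(r3,c6) = white
(r4,c6) = yellow
(r5,c5) = green
(r6,c2) = yellow
(r1,c1) = white
(r1,c4) = yellow
(r1,c5) = blue
(r1,c6) = black
(r3,c1) = blue
(r4,c1) = green
(r5,c1) = yellow
(r5,c2) = black
(r5,c4) = red
(r1,c2) = green

white green red yellow blue black / red blue black white yellow green / blue red yellow green black white / green white blue black red yellow / yellow black white red green blue / black yellow green blue white red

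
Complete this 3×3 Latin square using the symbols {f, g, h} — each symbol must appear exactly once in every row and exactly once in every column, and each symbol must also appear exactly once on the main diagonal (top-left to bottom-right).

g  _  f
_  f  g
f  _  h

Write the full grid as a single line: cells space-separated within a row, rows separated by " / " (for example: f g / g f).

(r1,c2): row 1 has {f,g}; column 2 has {f}, so it must be h.
(r2,c1): row 2 has {f,g}; column 1 has {f,g}, so it must be h.
(r3,c2): row 3 has {f,h}; column 2 has {f,h}, so it must be g.

g h f / h f g / f g h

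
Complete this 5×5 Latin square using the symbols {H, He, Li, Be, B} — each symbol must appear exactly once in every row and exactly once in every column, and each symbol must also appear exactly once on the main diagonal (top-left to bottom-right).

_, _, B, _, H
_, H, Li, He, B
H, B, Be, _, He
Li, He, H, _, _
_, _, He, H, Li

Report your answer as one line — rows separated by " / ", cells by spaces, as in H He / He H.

He Li B Be H / Be H Li He B / H B Be Li He / Li He H B Be / B Be He H Li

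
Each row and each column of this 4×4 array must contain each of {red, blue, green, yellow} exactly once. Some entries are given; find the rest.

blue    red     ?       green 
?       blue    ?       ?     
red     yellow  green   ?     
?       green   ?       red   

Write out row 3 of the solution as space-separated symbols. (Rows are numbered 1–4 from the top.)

red yellow green blue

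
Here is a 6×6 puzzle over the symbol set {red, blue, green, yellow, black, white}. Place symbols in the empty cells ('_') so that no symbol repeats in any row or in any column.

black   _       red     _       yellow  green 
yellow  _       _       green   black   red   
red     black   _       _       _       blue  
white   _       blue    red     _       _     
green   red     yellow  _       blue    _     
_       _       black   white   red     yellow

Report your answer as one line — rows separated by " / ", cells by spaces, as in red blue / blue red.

black white red blue yellow green / yellow blue white green black red / red black green yellow white blue / white yellow blue red green black / green red yellow black blue white / blue green black white red yellow

row 1 has {red,green,yellow,black}; column 4 has {red,green,white} — only blue is left for (r1,c4).
row 2 has {red,green,yellow,black}; column 3 has {red,blue,yellow,black} — only white is left for (r2,c3).
row 3 has {red,blue,black}; column 3 has {red,blue,yellow,black,white} — only green is left for (r3,c3).
row 3 has {red,blue,green,black}; column 4 has {red,blue,green,white} — only yellow is left for (r3,c4).
row 3 has {red,blue,green,yellow,black}; column 5 has {red,blue,yellow,black} — only white is left for (r3,c5).
row 4 has {red,blue,white}; column 5 has {red,blue,yellow,black,white} — only green is left for (r4,c5).
row 4 has {red,blue,green,white}; column 6 has {red,blue,green,yellow} — only black is left for (r4,c6).
row 5 has {red,blue,green,yellow}; column 4 has {red,blue,green,yellow,white} — only black is left for (r5,c4).
row 5 has {red,blue,green,yellow,black}; column 6 has {red,blue,green,yellow,black} — only white is left for (r5,c6).
row 6 has {red,yellow,black,white}; column 1 has {red,green,yellow,black,white} — only blue is left for (r6,c1).
row 6 has {red,blue,yellow,black,white}; column 2 has {red,black} — only green is left for (r6,c2).
row 1 has {red,blue,green,yellow,black}; column 2 has {red,green,black} — only white is left for (r1,c2).
row 2 has {red,green,yellow,black,white}; column 2 has {red,green,black,white} — only blue is left for (r2,c2).
row 4 has {red,blue,green,black,white}; column 2 has {red,blue,green,black,white} — only yellow is left for (r4,c2).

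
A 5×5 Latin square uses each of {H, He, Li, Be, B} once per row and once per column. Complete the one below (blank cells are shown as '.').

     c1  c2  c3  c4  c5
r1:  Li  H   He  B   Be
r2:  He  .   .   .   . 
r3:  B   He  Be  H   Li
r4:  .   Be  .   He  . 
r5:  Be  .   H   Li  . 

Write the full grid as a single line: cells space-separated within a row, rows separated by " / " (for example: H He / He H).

Li H He B Be / He Li B Be H / B He Be H Li / H Be Li He B / Be B H Li He

Cell (r2,c4): row 2 has {He}; column 4 has {H,He,Li,B} → Be.
Cell (r4,c1): row 4 has {He,Be}; column 1 has {He,Li,Be,B} → H.
Cell (r4,c5): row 4 has {H,He,Be}; column 5 has {Li,Be} → B.
Cell (r5,c2): row 5 has {H,Li,Be}; column 2 has {H,He,Be} → B.
Cell (r5,c5): row 5 has {H,Li,Be,B}; column 5 has {Li,Be,B} → He.
Cell (r2,c2): row 2 has {He,Be}; column 2 has {H,He,Be,B} → Li.
Cell (r2,c3): row 2 has {He,Li,Be}; column 3 has {H,He,Be} → B.
Cell (r2,c5): row 2 has {He,Li,Be,B}; column 5 has {He,Li,Be,B} → H.
Cell (r4,c3): row 4 has {H,He,Be,B}; column 3 has {H,He,Be,B} → Li.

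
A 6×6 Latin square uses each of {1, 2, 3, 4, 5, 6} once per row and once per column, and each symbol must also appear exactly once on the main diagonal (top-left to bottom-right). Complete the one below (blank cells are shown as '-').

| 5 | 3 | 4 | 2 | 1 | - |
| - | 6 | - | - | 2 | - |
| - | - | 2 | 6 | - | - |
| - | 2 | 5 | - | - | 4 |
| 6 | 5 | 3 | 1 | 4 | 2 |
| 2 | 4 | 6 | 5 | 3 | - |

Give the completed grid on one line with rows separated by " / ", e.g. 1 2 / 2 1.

(r1,c6): row 1 has {1,2,3,4,5}; column 6 has {2,4}, so it must be 6.
(r2,c3): row 2 has {2,6}; column 3 has {2,3,4,5,6}, so it must be 1.
(r3,c2): row 3 has {2,6}; column 2 has {2,3,4,5,6}, so it must be 1.
(r3,c5): row 3 has {1,2,6}; column 5 has {1,2,3,4}, so it must be 5.
(r3,c6): row 3 has {1,2,5,6}; column 6 has {2,4,6}, so it must be 3.
(r4,c4): row 4 has {2,4,5}; column 4 has {1,2,5,6}; the diagonal has {2,4,5,6}, so it must be 3.
(r4,c5): row 4 has {2,3,4,5}; column 5 has {1,2,3,4,5}, so it must be 6.
(r6,c6): row 6 has {2,3,4,5,6}; column 6 has {2,3,4,6}; the diagonal has {2,3,4,5,6}, so it must be 1.
(r2,c4): row 2 has {1,2,6}; column 4 has {1,2,3,5,6}, so it must be 4.
(r2,c6): row 2 has {1,2,4,6}; column 6 has {1,2,3,4,6}, so it must be 5.
(r3,c1): row 3 has {1,2,3,5,6}; column 1 has {2,5,6}, so it must be 4.
(r4,c1): row 4 has {2,3,4,5,6}; column 1 has {2,4,5,6}, so it must be 1.
(r2,c1): row 2 has {1,2,4,5,6}; column 1 has {1,2,4,5,6}, so it must be 3.

5 3 4 2 1 6 / 3 6 1 4 2 5 / 4 1 2 6 5 3 / 1 2 5 3 6 4 / 6 5 3 1 4 2 / 2 4 6 5 3 1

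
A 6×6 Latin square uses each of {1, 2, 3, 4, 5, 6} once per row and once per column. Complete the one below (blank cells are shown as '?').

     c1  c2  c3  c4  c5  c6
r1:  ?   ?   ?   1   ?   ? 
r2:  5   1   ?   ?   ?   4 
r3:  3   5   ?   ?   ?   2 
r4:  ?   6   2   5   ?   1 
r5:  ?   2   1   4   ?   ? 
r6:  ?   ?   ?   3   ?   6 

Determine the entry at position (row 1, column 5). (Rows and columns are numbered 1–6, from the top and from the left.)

Cell (r3,c4): row 3 has {2,3,5}; column 4 has {1,3,4,5} → 6.
Cell (r4,c1): row 4 has {1,2,5,6}; column 1 has {3,5} → 4.
Cell (r4,c5): row 4 has {1,2,4,5,6}; column 5 is empty so far → 3.
Cell (r5,c1): row 5 has {1,2,4}; column 1 has {3,4,5} → 6.
Cell (r5,c5): row 5 has {1,2,4,6}; column 5 has {3} → 5.
Cell (r5,c6): row 5 has {1,2,4,5,6}; column 6 has {1,2,4,6} → 3.
Cell (r6,c2): row 6 has {3,6}; column 2 has {1,2,5,6} → 4.
Cell (r6,c3): row 6 has {3,4,6}; column 3 has {1,2} → 5.
Cell (r1,c1): row 1 has {1}; column 1 has {3,4,5,6} → 2.
Cell (r1,c2): row 1 has {1,2}; column 2 has {1,2,4,5,6} → 3.
Cell (r1,c6): row 1 has {1,2,3}; column 6 has {1,2,3,4,6} → 5.
Cell (r2,c4): row 2 has {1,4,5}; column 4 has {1,3,4,5,6} → 2.
Cell (r2,c5): row 2 has {1,2,4,5}; column 5 has {3,5} → 6.
Cell (r3,c3): row 3 has {2,3,5,6}; column 3 has {1,2,5} → 4.
Cell (r3,c5): row 3 has {2,3,4,5,6}; column 5 has {3,5,6} → 1.
Cell (r6,c1): row 6 has {3,4,5,6}; column 1 has {2,3,4,5,6} → 1.
Cell (r6,c5): row 6 has {1,3,4,5,6}; column 5 has {1,3,5,6} → 2.
Cell (r1,c3): row 1 has {1,2,3,5}; column 3 has {1,2,4,5} → 6.
Cell (r1,c5): row 1 has {1,2,3,5,6}; column 5 has {1,2,3,5,6} → 4.

4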